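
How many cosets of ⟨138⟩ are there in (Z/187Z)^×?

4

ord(138) | φ(187) = φ(11·17) = (11−1)·(17−1) = 10·16 = 160 = 2^5 · 5.
Divisors of 160: 1, 2, 4, 5, 8, 10, 16, 20, 32, 40, 80, 160.
Test each divisor d:
138^1 ≡ 138 (mod 187)
138^2 ≡ 157 (mod 187)
138^4 ≡ 152 (mod 187)
138^5 ≡ 32 (mod 187)
138^8 ≡ 103 (mod 187)
138^10 ≡ 89 (mod 187)
138^16 ≡ 137 (mod 187)
138^20 ≡ 67 (mod 187)
138^32 ≡ 69 (mod 187)
138^40 ≡ 1 (mod 187) ✓
The order of 138 is 40, so the subgroup it generates has 40 elements.
The index is φ(187) / ord(138) = 160 / 40 = 4.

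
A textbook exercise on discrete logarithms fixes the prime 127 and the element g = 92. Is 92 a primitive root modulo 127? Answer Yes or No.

φ(127) = 127 − 1 = 126 = 2 · 3^2 · 7.
92 is a primitive root mod 127 iff 92^(φ(127)/q) ≢ 1 for every prime q | φ(127), i.e. q ∈ {2, 3, 7}.
92^63 ≡ 126 (mod 127)  [q = 2: ≢ 1 ✓]
92^42 ≡ 107 (mod 127)  [q = 3: ≢ 1 ✓]
92^18 ≡ 32 (mod 127)  [q = 7: ≢ 1 ✓]
All checks pass, so 92 has order 126 and is a primitive root modulo 127.

Yes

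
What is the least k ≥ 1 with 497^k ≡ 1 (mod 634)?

316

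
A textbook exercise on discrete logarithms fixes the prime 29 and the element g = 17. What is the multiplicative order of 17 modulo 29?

4

Since 17 ∈ (Z/29Z)^×, its order divides φ(29) = 29 − 1 = 28 = 2^2 · 7.
Divisors of 28: 1, 2, 4, 7, 14, 28.
Check 17^d mod 29 for each divisor in increasing order:
17^1 ≡ 17 (mod 29)
17^2 ≡ 28 (mod 29)
17^4 ≡ 1 (mod 29) ✓
So ord_29(17) = 4.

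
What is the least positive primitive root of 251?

φ(251) = 251 − 1 = 250 = 2 · 5^3.
g is a primitive root iff g^(250/q) ≢ 1 (mod 251) for each prime q ∈ {2, 5}.
g = 2: 2^125 ≡ 250; 2^50 ≡ 1 — hits 1, so not a primitive root.
g = 3: 3^125 ≡ 1 — hits 1, so not a primitive root.
g = 4: 4^125 ≡ 1 — hits 1, so not a primitive root.
g = 5: 5^125 ≡ 1 — hits 1, so not a primitive root.
g = 6: 6^125 ≡ 250; 6^50 ≡ 219 — none is 1, so 6 is a primitive root.
Hence the least primitive root of 251 is 6.

6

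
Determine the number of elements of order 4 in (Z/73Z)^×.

φ(73) = 73 − 1 = 72 = 2^3 · 3^2.
In a cyclic group of order 72, there are φ(d) elements of order d for each divisor d of 72, and zero for non-divisors.
4 = 2^2 divides 72, and φ(4) = 2.

2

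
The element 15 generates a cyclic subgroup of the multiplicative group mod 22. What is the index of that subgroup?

ord(15) | φ(22) = φ(2)·φ(11) = 1·10 = 10 = 2 · 5.
Divisors of 10: 1, 2, 5, 10.
Check 15^d mod 22 for each divisor in increasing order:
15^1 ≡ 15
15^2 ≡ 5
15^5 ≡ 1
The order of 15 is 5, so the subgroup it generates has 5 elements.
The index is φ(22) / ord(15) = 10 / 5 = 2.

2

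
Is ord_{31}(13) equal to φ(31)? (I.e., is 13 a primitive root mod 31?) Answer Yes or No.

Yes

φ(31) = 31 − 1 = 30 = 2 · 3 · 5.
Test 13^(30/q) mod 31 for each prime factor q of 30:
13^15 ≡ 30 (mod 31)  [q = 2: ≢ 1 ✓]
13^10 ≡ 5 (mod 31)  [q = 3: ≢ 1 ✓]
13^6 ≡ 16 (mod 31)  [q = 5: ≢ 1 ✓]
None equal 1, so ord_31(13) = 30: 13 is a primitive root.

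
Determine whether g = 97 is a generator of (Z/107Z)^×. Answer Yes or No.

φ(107) = 107 − 1 = 106 = 2 · 53.
An element g generates (Z/107Z)^× iff g^(106/q) ≢ 1 (mod 107) for each prime q ∈ {2, 53}.
97^53 ≡ 106 (mod 107)  [q = 2: ≢ 1 ✓]
97^2 ≡ 100 (mod 107)  [q = 53: ≢ 1 ✓]
Every test exponent gives a nontrivial residue, hence 97 generates the full group.

Yes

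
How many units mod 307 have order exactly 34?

16

φ(307) = 307 − 1 = 306 = 2 · 3^2 · 17.
Since (Z/307Z)^× is cyclic of order 306, the number of elements of order d is φ(d) when d | 306 and 0 otherwise.
34 = 2 · 17 divides 306, and φ(34) = 16.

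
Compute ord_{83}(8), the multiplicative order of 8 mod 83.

82

By Lagrange's theorem, ord_83(8) divides φ(83) = 83 − 1 = 82 = 2 · 41.
Divisors of 82: 1, 2, 41, 82.
Compute 8^d (mod 83) for the divisors d until we hit 1:
8^1 ≡ 8 (mod 83)
8^2 ≡ 64 (mod 83)
8^41 ≡ 82 (mod 83)
8^82 ≡ 1 (mod 83) ✓
So ord_83(8) = 82.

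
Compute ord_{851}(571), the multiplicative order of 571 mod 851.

The order of 571 must divide φ(851) = φ(23·37) = (23−1)·(37−1) = 22·36 = 792 = 2^3 · 3^2 · 11.
Divisors of 792: 1, 2, 3, 4, 6, 8, 9, 11, 12, 18, 22, 24, 33, 36, 44, 66, 72, 88, 99, 132, 198, 264, 396, 792.
Check 571^d mod 851 for each divisor in increasing order:
571^1 ≡ 571
571^2 ≡ 108
571^3 ≡ 396
571^4 ≡ 601
571^6 ≡ 232
571^8 ≡ 377
571^9 ≡ 815
571^11 ≡ 367
571^12 ≡ 211
571^18 ≡ 445
571^22 ≡ 231
571^24 ≡ 269
571^33 ≡ 528
571^36 ≡ 593
571^44 ≡ 599
571^66 ≡ 507
571^72 ≡ 186
571^88 ≡ 530
571^99 ≡ 482
571^132 ≡ 47
571^198 ≡ 1
Therefore the multiplicative order of 571 modulo 851 is 198.

198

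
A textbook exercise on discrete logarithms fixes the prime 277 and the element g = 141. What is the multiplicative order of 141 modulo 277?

Since 141 ∈ (Z/277Z)^×, its order divides φ(277) = 277 − 1 = 276 = 2^2 · 3 · 23.
Divisors of 276: 1, 2, 3, 4, 6, 12, 23, 46, 69, 92, 138, 276.
Evaluate successive powers at the divisors of 276:
141^1 ≡ 141 (mod 277)
141^2 ≡ 214 (mod 277)
141^3 ≡ 258 (mod 277)
141^4 ≡ 91 (mod 277)
141^6 ≡ 84 (mod 277)
141^12 ≡ 131 (mod 277)
141^23 ≡ 161 (mod 277)
141^46 ≡ 160 (mod 277)
141^69 ≡ 276 (mod 277)
141^92 ≡ 116 (mod 277)
141^138 ≡ 1 (mod 277) ✓
The smallest such exponent is 138, so the order of 141 is 138.

138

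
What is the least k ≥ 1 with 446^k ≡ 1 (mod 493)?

28

ord(446) | φ(493) = φ(17·29) = (17−1)·(29−1) = 16·28 = 448 = 2^6 · 7.
Divisors of 448: 1, 2, 4, 7, 8, 14, 16, 28, 32, 56, 64, 112, 224, 448.
Test each divisor d:
446^1 ≡ 446 (mod 493)
446^2 ≡ 237 (mod 493)
446^4 ≡ 460 (mod 493)
446^7 ≡ 302 (mod 493)
446^8 ≡ 103 (mod 493)
446^14 ≡ 492 (mod 493)
446^16 ≡ 256 (mod 493)
446^28 ≡ 1 (mod 493) ✓
So ord_493(446) = 28.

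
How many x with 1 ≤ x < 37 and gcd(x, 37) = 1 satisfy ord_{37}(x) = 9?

6

φ(37) = 37 − 1 = 36 = 2^2 · 3^2.
In a cyclic group of order 36, there are φ(d) elements of order d for each divisor d of 36, and zero for non-divisors.
9 = 3^2 divides 36, and φ(9) = 6.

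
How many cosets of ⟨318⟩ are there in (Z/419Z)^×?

Since 318 ∈ (Z/419Z)^×, its order divides φ(419) = 419 − 1 = 418 = 2 · 11 · 19.
Divisors of 418: 1, 2, 11, 19, 22, 38, 209, 418.
Compute 318^d (mod 419) for the divisors d until we hit 1:
318^1 ≡ 318
318^2 ≡ 145
318^11 ≡ 208
318^19 ≡ 152
318^22 ≡ 107
318^38 ≡ 59
318^209 ≡ 1
So ord_419(318) = 209, hence |⟨318⟩| = 209.
[(Z/419Z)^× : ⟨318⟩] = 418/209 = 2.

2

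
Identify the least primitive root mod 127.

3

φ(127) = 127 − 1 = 126 = 2 · 3^2 · 7.
Test candidates g = 2, 3, … against the prime factors q ∈ {2, 3, 7} of φ(127): g is a generator iff g^(126/q) ≢ 1 for every such q.
g = 2: 2^63 ≡ 1 — hits 1, so not a primitive root.
g = 3: 3^63 ≡ 126; 3^42 ≡ 107; 3^18 ≡ 4 — none is 1, so 3 is a primitive root.
So 3 is the smallest generator of (Z/127Z)^×.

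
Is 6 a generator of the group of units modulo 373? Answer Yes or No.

φ(373) = 373 − 1 = 372 = 2^2 · 3 · 31.
Test 6^(372/q) mod 373 for each prime factor q of 372:
6^186 ≡ 372 (mod 373)  [q = 2: ≢ 1 ✓]
6^124 ≡ 88 (mod 373)  [q = 3: ≢ 1 ✓]
6^12 ≡ 215 (mod 373)  [q = 31: ≢ 1 ✓]
Every test exponent gives a nontrivial residue, hence 6 generates the full group.

Yes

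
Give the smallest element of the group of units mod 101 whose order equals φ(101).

2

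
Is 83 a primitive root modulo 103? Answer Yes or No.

No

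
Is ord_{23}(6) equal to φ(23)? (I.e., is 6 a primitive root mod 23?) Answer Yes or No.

φ(23) = 23 − 1 = 22 = 2 · 11.
6 is a primitive root mod 23 iff 6^(φ(23)/q) ≢ 1 for every prime q | φ(23), i.e. q ∈ {2, 11}.
6^11 ≡ 1 (mod 23)  [q = 2: ≡ 1 ✗]
6^2 ≡ 13 (mod 23)  [q = 11: ≢ 1 ✓]
Since 6^11 ≡ 1, the order of 6 divides 11 < 22, so 6 is not a primitive root.

No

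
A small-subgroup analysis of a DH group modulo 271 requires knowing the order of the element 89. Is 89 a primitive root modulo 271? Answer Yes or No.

No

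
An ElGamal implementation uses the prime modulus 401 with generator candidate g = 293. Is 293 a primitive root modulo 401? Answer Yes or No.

No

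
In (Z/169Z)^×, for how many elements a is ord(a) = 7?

φ(169) = φ(13^2) = 13·(13−1) = 156 = 2^2 · 3 · 13.
(Z/169Z)^× is cyclic (|G| = 156); a cyclic group of order m has exactly φ(d) elements of each order d | m, and none otherwise.
7 does not divide 156, so no element of (Z/169Z)^× has order 7.

0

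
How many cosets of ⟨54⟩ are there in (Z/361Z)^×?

ord(54) | φ(361) = φ(19^2) = 19·(19−1) = 342 = 2 · 3^2 · 19.
Divisors of 342: 1, 2, 3, 6, 9, 18, 19, 38, 57, 114, 171, 342.
Test each divisor d:
54^1 ≡ 54 (mod 361)
54^2 ≡ 28 (mod 361)
54^3 ≡ 68 (mod 361)
54^6 ≡ 292 (mod 361)
54^9 ≡ 1 (mod 361) ✓
The order of 54 is 9, so the subgroup it generates has 9 elements.
The index is φ(361) / ord(54) = 342 / 9 = 38.

38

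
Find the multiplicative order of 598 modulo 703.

36

Since 598 ∈ (Z/703Z)^×, its order divides φ(703) = φ(19·37) = (19−1)·(37−1) = 18·36 = 648 = 2^3 · 3^4.
Divisors of 648: 1, 2, 3, 4, 6, 8, 9, 12, 18, 24, 27, 36, 54, 72, 81, 108, 162, 216, 324, 648.
Check 598^d mod 703 for each divisor in increasing order:
598^1 ≡ 598
598^2 ≡ 480
598^3 ≡ 216
598^4 ≡ 519
598^6 ≡ 258
598^8 ≡ 112
598^9 ≡ 191
598^12 ≡ 482
598^18 ≡ 628
598^24 ≡ 334
598^27 ≡ 438
598^36 ≡ 1
So ord_703(598) = 36.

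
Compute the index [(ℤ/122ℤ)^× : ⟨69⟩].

3

By Lagrange's theorem, ord_122(69) divides φ(122) = φ(2)·φ(61) = 1·60 = 60 = 2^2 · 3 · 5.
Divisors of 60: 1, 2, 3, 4, 5, 6, 10, 12, 15, 20, 30, 60.
Test each divisor d:
69^1 ≡ 69 (mod 122)
69^2 ≡ 3 (mod 122)
69^3 ≡ 85 (mod 122)
69^4 ≡ 9 (mod 122)
69^5 ≡ 11 (mod 122)
69^6 ≡ 27 (mod 122)
69^10 ≡ 121 (mod 122)
69^12 ≡ 119 (mod 122)
69^15 ≡ 111 (mod 122)
69^20 ≡ 1 (mod 122) ✓
Thus |⟨69⟩| = ord(69) = 20.
The index is φ(122) / ord(69) = 60 / 20 = 3.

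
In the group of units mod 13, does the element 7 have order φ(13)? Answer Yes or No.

Yes

φ(13) = 13 − 1 = 12 = 2^2 · 3.
It suffices to check that the order of 7 is not a proper divisor of 12: compute 7^(12/q) for q ∈ {2, 3}.
7^6 ≡ 12 (mod 13)  [q = 2: ≢ 1 ✓]
7^4 ≡ 9 (mod 13)  [q = 3: ≢ 1 ✓]
All checks pass, so 7 has order 12 and is a primitive root modulo 13.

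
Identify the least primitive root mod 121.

2

φ(121) = φ(11^2) = 11·(11−1) = 110 = 2 · 5 · 11.
g is a primitive root iff g^(110/q) ≢ 1 (mod 121) for each prime q ∈ {2, 5, 11}.
g = 2: 2^55 ≡ 120; 2^22 ≡ 81; 2^10 ≡ 56 — none is 1, so 2 is a primitive root.
Hence the least primitive root of 121 is 2.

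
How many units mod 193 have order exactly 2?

φ(193) = 193 − 1 = 192 = 2^6 · 3.
In a cyclic group of order 192, there are φ(d) elements of order d for each divisor d of 192, and zero for non-divisors.
2 | 192, and φ(2) = 2 − 1 = 1.

1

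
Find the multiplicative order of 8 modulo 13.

4

By Lagrange's theorem, ord_13(8) divides φ(13) = 13 − 1 = 12 = 2^2 · 3.
Divisors of 12: 1, 2, 3, 4, 6, 12.
Check 8^d mod 13 for each divisor in increasing order:
8^1 ≡ 8 (mod 13)
8^2 ≡ 12 (mod 13)
8^3 ≡ 5 (mod 13)
8^4 ≡ 1 (mod 13) ✓
Therefore the multiplicative order of 8 modulo 13 is 4.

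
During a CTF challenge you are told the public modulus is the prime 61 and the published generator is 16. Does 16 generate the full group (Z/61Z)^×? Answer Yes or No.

φ(61) = 61 − 1 = 60 = 2^2 · 3 · 5.
Test 16^(60/q) mod 61 for each prime factor q of 60:
16^30 ≡ 1 (mod 61)  [q = 2: ≡ 1 ✗]
16^20 ≡ 47 (mod 61)  [q = 3: ≢ 1 ✓]
16^12 ≡ 34 (mod 61)  [q = 5: ≢ 1 ✓]
Since 16^30 ≡ 1, the order of 16 divides 30 < 60, so 16 is not a primitive root.

No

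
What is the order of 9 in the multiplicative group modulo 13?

3

By Lagrange's theorem, ord_13(9) divides φ(13) = 13 − 1 = 12 = 2^2 · 3.
Divisors of 12: 1, 2, 3, 4, 6, 12.
Evaluate successive powers at the divisors of 12:
9^1 ≡ 9 (mod 13)
9^2 ≡ 3 (mod 13)
9^3 ≡ 1 (mod 13) ✓
So ord_13(9) = 3.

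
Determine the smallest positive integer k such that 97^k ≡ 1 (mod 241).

60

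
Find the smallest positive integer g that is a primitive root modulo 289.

φ(289) = φ(17^2) = 17·(17−1) = 272 = 2^4 · 17.
g is a primitive root iff g^(272/q) ≢ 1 (mod 289) for each prime q ∈ {2, 17}.
g = 2: 2^136 ≡ 1 — hits 1, so not a primitive root.
g = 3: 3^136 ≡ 288; 3^16 ≡ 171 — none is 1, so 3 is a primitive root.
Hence the least primitive root of 289 is 3.

3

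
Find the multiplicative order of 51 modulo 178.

88

By Lagrange's theorem, ord_178(51) divides φ(178) = φ(2)·φ(89) = 1·88 = 88 = 2^3 · 11.
Divisors of 88: 1, 2, 4, 8, 11, 22, 44, 88.
Compute 51^d (mod 178) for the divisors d until we hit 1:
51^1 ≡ 51
51^2 ≡ 109
51^4 ≡ 133
51^8 ≡ 67
51^11 ≡ 77
51^22 ≡ 55
51^44 ≡ 177
51^88 ≡ 1
So ord_178(51) = 88.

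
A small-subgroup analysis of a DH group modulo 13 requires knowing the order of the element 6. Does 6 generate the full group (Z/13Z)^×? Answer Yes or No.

φ(13) = 13 − 1 = 12 = 2^2 · 3.
An element g generates (Z/13Z)^× iff g^(12/q) ≢ 1 (mod 13) for each prime q ∈ {2, 3}.
6^6 ≡ 12 (mod 13)  [q = 2: ≢ 1 ✓]
6^4 ≡ 9 (mod 13)  [q = 3: ≢ 1 ✓]
None equal 1, so ord_13(6) = 12: 6 is a primitive root.

Yes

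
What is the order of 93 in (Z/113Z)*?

By Lagrange's theorem, ord_113(93) divides φ(113) = 113 − 1 = 112 = 2^4 · 7.
Divisors of 112: 1, 2, 4, 7, 8, 14, 16, 28, 56, 112.
Test each divisor d:
93^1 ≡ 93
93^2 ≡ 61
93^4 ≡ 105
93^7 ≡ 42
93^8 ≡ 64
93^14 ≡ 69
93^16 ≡ 28
93^28 ≡ 15
93^56 ≡ 112
93^112 ≡ 1
So ord_113(93) = 112.

112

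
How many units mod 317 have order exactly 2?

φ(317) = 317 − 1 = 316 = 2^2 · 79.
(Z/317Z)^× is cyclic (|G| = 316); a cyclic group of order m has exactly φ(d) elements of each order d | m, and none otherwise.
2 | 316, and φ(2) = 2 − 1 = 1.

1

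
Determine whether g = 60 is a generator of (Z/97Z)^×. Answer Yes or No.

φ(97) = 97 − 1 = 96 = 2^5 · 3.
It suffices to check that the order of 60 is not a proper divisor of 96: compute 60^(96/q) for q ∈ {2, 3}.
60^48 ≡ 96 (mod 97)  [q = 2: ≢ 1 ✓]
60^32 ≡ 35 (mod 97)  [q = 3: ≢ 1 ✓]
None equal 1, so ord_97(60) = 96: 60 is a primitive root.

Yes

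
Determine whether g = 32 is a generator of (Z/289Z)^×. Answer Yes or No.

No

φ(289) = φ(17^2) = 17·(17−1) = 272 = 2^4 · 17.
An element g generates (Z/289Z)^× iff g^(272/q) ≢ 1 (mod 289) for each prime q ∈ {2, 17}.
32^136 ≡ 1 (mod 289)  [q = 2: ≡ 1 ✗]
32^16 ≡ 239 (mod 289)  [q = 17: ≢ 1 ✓]
32^136 ≡ 1 shows ord(32) | 136, strictly less than φ(289); not a primitive root.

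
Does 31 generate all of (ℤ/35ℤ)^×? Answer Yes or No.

35 = 5 · 7 is a product of two distinct odd primes, so (Z/35Z)^× ≅ (Z/5Z)^× × (Z/7Z)^× is not cyclic.
No primitive root modulo 35 exists; in particular 31 is not one.

No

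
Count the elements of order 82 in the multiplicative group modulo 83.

40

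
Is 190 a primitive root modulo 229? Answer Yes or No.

Yes

φ(229) = 229 − 1 = 228 = 2^2 · 3 · 19.
An element g generates (Z/229Z)^× iff g^(228/q) ≢ 1 (mod 229) for each prime q ∈ {2, 3, 19}.
190^114 ≡ 228 (mod 229)  [q = 2: ≢ 1 ✓]
190^76 ≡ 134 (mod 229)  [q = 3: ≢ 1 ✓]
190^12 ≡ 203 (mod 229)  [q = 19: ≢ 1 ✓]
All checks pass, so 190 has order 228 and is a primitive root modulo 229.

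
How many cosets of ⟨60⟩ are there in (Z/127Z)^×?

2

ord(60) | φ(127) = 127 − 1 = 126 = 2 · 3^2 · 7.
Divisors of 126: 1, 2, 3, 6, 7, 9, 14, 18, 21, 42, 63, 126.
Evaluate successive powers at the divisors of 126:
60^1 ≡ 60
60^2 ≡ 44
60^3 ≡ 100
60^6 ≡ 94
60^7 ≡ 52
60^9 ≡ 2
60^14 ≡ 37
60^18 ≡ 4
60^21 ≡ 19
60^42 ≡ 107
60^63 ≡ 1
The order of 60 is 63, so the subgroup it generates has 63 elements.
Index = |(Z/127Z)^×| / |⟨60⟩| = 126 / 63 = 2.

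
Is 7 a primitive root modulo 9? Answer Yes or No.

No

φ(9) = φ(3^2) = 3·(3−1) = 6 = 2 · 3.
It suffices to check that the order of 7 is not a proper divisor of 6: compute 7^(6/q) for q ∈ {2, 3}.
7^3 ≡ 1 (mod 9)  [q = 2: ≡ 1 ✗]
7^2 ≡ 4 (mod 9)  [q = 3: ≢ 1 ✓]
7^3 ≡ 1 shows ord(7) | 3, strictly less than φ(9); not a primitive root.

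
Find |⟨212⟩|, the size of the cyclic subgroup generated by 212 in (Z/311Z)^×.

155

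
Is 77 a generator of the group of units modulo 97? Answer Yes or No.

No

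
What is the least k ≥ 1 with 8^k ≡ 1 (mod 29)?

Since 8 ∈ (Z/29Z)^×, its order divides φ(29) = 29 − 1 = 28 = 2^2 · 7.
Divisors of 28: 1, 2, 4, 7, 14, 28.
Compute 8^d (mod 29) for the divisors d until we hit 1:
8^1 ≡ 8 (mod 29)
8^2 ≡ 6 (mod 29)
8^4 ≡ 7 (mod 29)
8^7 ≡ 17 (mod 29)
8^14 ≡ 28 (mod 29)
8^28 ≡ 1 (mod 29) ✓
The smallest such exponent is 28, so the order of 8 is 28.

28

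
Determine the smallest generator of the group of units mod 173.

2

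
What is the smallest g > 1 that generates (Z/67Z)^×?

2

φ(67) = 67 − 1 = 66 = 2 · 3 · 11.
Test candidates g = 2, 3, … against the prime factors q ∈ {2, 3, 11} of φ(67): g is a generator iff g^(66/q) ≢ 1 for every such q.
g = 2: 2^33 ≡ 66; 2^22 ≡ 37; 2^6 ≡ 64 — none is 1, so 2 is a primitive root.
The smallest primitive root modulo 67 is 2.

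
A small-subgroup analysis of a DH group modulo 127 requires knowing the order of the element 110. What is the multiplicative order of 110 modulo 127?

126

By Lagrange's theorem, ord_127(110) divides φ(127) = 127 − 1 = 126 = 2 · 3^2 · 7.
Divisors of 126: 1, 2, 3, 6, 7, 9, 14, 18, 21, 42, 63, 126.
Evaluate successive powers at the divisors of 126:
110^1 ≡ 110 (mod 127)
110^2 ≡ 35 (mod 127)
110^3 ≡ 40 (mod 127)
110^6 ≡ 76 (mod 127)
110^7 ≡ 105 (mod 127)
110^9 ≡ 119 (mod 127)
110^14 ≡ 103 (mod 127)
110^18 ≡ 64 (mod 127)
110^21 ≡ 20 (mod 127)
110^42 ≡ 19 (mod 127)
110^63 ≡ 126 (mod 127)
110^126 ≡ 1 (mod 127) ✓
The smallest such exponent is 126, so the order of 110 is 126.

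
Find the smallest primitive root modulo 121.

φ(121) = φ(11^2) = 11·(11−1) = 110 = 2 · 5 · 11.
Test candidates g = 2, 3, … against the prime factors q ∈ {2, 5, 11} of φ(121): g is a generator iff g^(110/q) ≢ 1 for every such q.
g = 2: 2^55 ≡ 120; 2^22 ≡ 81; 2^10 ≡ 56 — none is 1, so 2 is a primitive root.
So 2 is the smallest generator of (Z/121Z)^×.

2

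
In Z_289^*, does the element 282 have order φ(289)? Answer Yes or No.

φ(289) = φ(17^2) = 17·(17−1) = 272 = 2^4 · 17.
282 is a primitive root mod 289 iff 282^(φ(289)/q) ≢ 1 for every prime q | φ(289), i.e. q ∈ {2, 17}.
282^136 ≡ 288 (mod 289)  [q = 2: ≢ 1 ✓]
282^16 ≡ 52 (mod 289)  [q = 17: ≢ 1 ✓]
All checks pass, so 282 has order 272 and is a primitive root modulo 289.

Yes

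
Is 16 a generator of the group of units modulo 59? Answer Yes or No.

φ(59) = 59 − 1 = 58 = 2 · 29.
16 is a primitive root mod 59 iff 16^(φ(59)/q) ≢ 1 for every prime q | φ(59), i.e. q ∈ {2, 29}.
16^29 ≡ 1 (mod 59)  [q = 2: ≡ 1 ✗]
16^2 ≡ 20 (mod 59)  [q = 29: ≢ 1 ✓]
Since 16^29 ≡ 1, the order of 16 divides 29 < 58, so 16 is not a primitive root.

No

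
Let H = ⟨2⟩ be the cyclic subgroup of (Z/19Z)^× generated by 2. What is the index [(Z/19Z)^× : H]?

1

The order of 2 must divide φ(19) = 19 − 1 = 18 = 2 · 3^2.
Divisors of 18: 1, 2, 3, 6, 9, 18.
Test each divisor d:
2^1 ≡ 2 (mod 19)
2^2 ≡ 4 (mod 19)
2^3 ≡ 8 (mod 19)
2^6 ≡ 7 (mod 19)
2^9 ≡ 18 (mod 19)
2^18 ≡ 1 (mod 19) ✓
Thus |⟨2⟩| = ord(2) = 18.
[(Z/19Z)^× : ⟨2⟩] = 18/18 = 1.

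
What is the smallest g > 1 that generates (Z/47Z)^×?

5

φ(47) = 47 − 1 = 46 = 2 · 23.
g is a primitive root iff g^(46/q) ≢ 1 (mod 47) for each prime q ∈ {2, 23}.
g = 2: 2^23 ≡ 1 — hits 1, so not a primitive root.
g = 3: 3^23 ≡ 1 — hits 1, so not a primitive root.
g = 4: 4^23 ≡ 1 — hits 1, so not a primitive root.
g = 5: 5^23 ≡ 46; 5^2 ≡ 25 — none is 1, so 5 is a primitive root.
The smallest primitive root modulo 47 is 5.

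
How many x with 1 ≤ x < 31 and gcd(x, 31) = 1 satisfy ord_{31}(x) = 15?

φ(31) = 31 − 1 = 30 = 2 · 3 · 5.
Since (Z/31Z)^× is cyclic of order 30, the number of elements of order d is φ(d) when d | 30 and 0 otherwise.
15 = 3 · 5 divides 30, and φ(15) = 8.

8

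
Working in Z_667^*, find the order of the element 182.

The order of 182 must divide φ(667) = φ(23·29) = (23−1)·(29−1) = 22·28 = 616 = 2^3 · 7 · 11.
Divisors of 616: 1, 2, 4, 7, 8, 11, 14, 22, 28, 44, 56, 77, 88, 154, 308, 616.
Compute 182^d (mod 667) for the divisors d until we hit 1:
182^1 ≡ 182 (mod 667)
182^2 ≡ 441 (mod 667)
182^4 ≡ 384 (mod 667)
182^7 ≡ 539 (mod 667)
182^8 ≡ 49 (mod 667)
182^11 ≡ 206 (mod 667)
182^14 ≡ 376 (mod 667)
182^22 ≡ 415 (mod 667)
182^28 ≡ 639 (mod 667)
182^44 ≡ 139 (mod 667)
182^56 ≡ 117 (mod 667)
182^77 ≡ 505 (mod 667)
182^88 ≡ 645 (mod 667)
182^154 ≡ 231 (mod 667)
182^308 ≡ 1 (mod 667) ✓
Hence ord(182) = 308.

308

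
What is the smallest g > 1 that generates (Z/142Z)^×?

φ(142) = φ(2)·φ(71) = 1·70 = 70 = 2 · 5 · 7.
g is a primitive root iff g^(70/q) ≢ 1 (mod 142) for each prime q ∈ {2, 5, 7}.
g = 2: gcd(2, 142) = 2 > 1, not a unit — skip.
g = 3: 3^35 ≡ 1 — hits 1, so not a primitive root.
g = 4: gcd(4, 142) = 2 > 1, not a unit — skip.
g = 5: 5^35 ≡ 1 — hits 1, so not a primitive root.
g = 6: gcd(6, 142) = 2 > 1, not a unit — skip.
g = 7: 7^35 ≡ 141; 7^14 ≡ 125; 7^10 ≡ 45 — none is 1, so 7 is a primitive root.
Hence the least primitive root of 142 is 7.

7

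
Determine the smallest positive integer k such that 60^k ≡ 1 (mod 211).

70

ord(60) | φ(211) = 211 − 1 = 210 = 2 · 3 · 5 · 7.
Divisors of 210: 1, 2, 3, 5, 6, 7, 10, 14, 15, 21, 30, 35, 42, 70, 105, 210.
Check 60^d mod 211 for each divisor in increasing order:
60^1 ≡ 60 (mod 211)
60^2 ≡ 13 (mod 211)
60^3 ≡ 147 (mod 211)
60^5 ≡ 12 (mod 211)
60^6 ≡ 87 (mod 211)
60^7 ≡ 156 (mod 211)
60^10 ≡ 144 (mod 211)
60^14 ≡ 71 (mod 211)
60^15 ≡ 40 (mod 211)
60^21 ≡ 104 (mod 211)
60^30 ≡ 123 (mod 211)
60^35 ≡ 210 (mod 211)
60^42 ≡ 55 (mod 211)
60^70 ≡ 1 (mod 211) ✓
So ord_211(60) = 70.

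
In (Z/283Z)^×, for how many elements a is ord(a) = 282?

92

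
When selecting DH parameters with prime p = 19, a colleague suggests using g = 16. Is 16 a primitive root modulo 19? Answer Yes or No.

φ(19) = 19 − 1 = 18 = 2 · 3^2.
16 is a primitive root mod 19 iff 16^(φ(19)/q) ≢ 1 for every prime q | φ(19), i.e. q ∈ {2, 3}.
16^9 ≡ 1 (mod 19)  [q = 2: ≡ 1 ✗]
16^6 ≡ 7 (mod 19)  [q = 3: ≢ 1 ✓]
Since 16^9 ≡ 1, the order of 16 divides 9 < 18, so 16 is not a primitive root.

No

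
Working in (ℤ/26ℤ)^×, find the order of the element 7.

By Lagrange's theorem, ord_26(7) divides φ(26) = φ(2)·φ(13) = 1·12 = 12 = 2^2 · 3.
Divisors of 12: 1, 2, 3, 4, 6, 12.
Test each divisor d:
7^1 ≡ 7
7^2 ≡ 23
7^3 ≡ 5
7^4 ≡ 9
7^6 ≡ 25
7^12 ≡ 1
Therefore the multiplicative order of 7 modulo 26 is 12.

12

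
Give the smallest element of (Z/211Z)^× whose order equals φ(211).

φ(211) = 211 − 1 = 210 = 2 · 3 · 5 · 7.
g is a primitive root iff g^(210/q) ≢ 1 (mod 211) for each prime q ∈ {2, 3, 5, 7}.
g = 2: 2^105 ≡ 210; 2^70 ≡ 196; 2^42 ≡ 107; 2^30 ≡ 171 — none is 1, so 2 is a primitive root.
The smallest primitive root modulo 211 is 2.

2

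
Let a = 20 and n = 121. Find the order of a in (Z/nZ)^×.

Since 20 ∈ (Z/121Z)^×, its order divides φ(121) = φ(11^2) = 11·(11−1) = 110 = 2 · 5 · 11.
Divisors of 110: 1, 2, 5, 10, 11, 22, 55, 110.
Test each divisor d:
20^1 ≡ 20
20^2 ≡ 37
20^5 ≡ 34
20^10 ≡ 67
20^11 ≡ 9
20^22 ≡ 81
20^55 ≡ 1
Therefore the multiplicative order of 20 modulo 121 is 55.

55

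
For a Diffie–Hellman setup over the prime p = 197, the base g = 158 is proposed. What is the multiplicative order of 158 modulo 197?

49

By Lagrange's theorem, ord_197(158) divides φ(197) = 197 − 1 = 196 = 2^2 · 7^2.
Divisors of 196: 1, 2, 4, 7, 14, 28, 49, 98, 196.
Check 158^d mod 197 for each divisor in increasing order:
158^1 ≡ 158 (mod 197)
158^2 ≡ 142 (mod 197)
158^4 ≡ 70 (mod 197)
158^7 ≡ 36 (mod 197)
158^14 ≡ 114 (mod 197)
158^28 ≡ 191 (mod 197)
158^49 ≡ 1 (mod 197) ✓
The smallest such exponent is 49, so the order of 158 is 49.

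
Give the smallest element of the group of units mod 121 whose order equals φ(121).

2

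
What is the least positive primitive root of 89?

3

φ(89) = 89 − 1 = 88 = 2^3 · 11.
g is a primitive root iff g^(88/q) ≢ 1 (mod 89) for each prime q ∈ {2, 11}.
g = 2: 2^44 ≡ 1 — hits 1, so not a primitive root.
g = 3: 3^44 ≡ 88; 3^8 ≡ 64 — none is 1, so 3 is a primitive root.
Hence the least primitive root of 89 is 3.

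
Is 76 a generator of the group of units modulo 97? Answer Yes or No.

Yes

φ(97) = 97 − 1 = 96 = 2^5 · 3.
76 is a primitive root mod 97 iff 76^(φ(97)/q) ≢ 1 for every prime q | φ(97), i.e. q ∈ {2, 3}.
76^48 ≡ 96 (mod 97)  [q = 2: ≢ 1 ✓]
76^32 ≡ 61 (mod 97)  [q = 3: ≢ 1 ✓]
All checks pass, so 76 has order 96 and is a primitive root modulo 97.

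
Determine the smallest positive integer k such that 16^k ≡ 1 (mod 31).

Since 16 ∈ (Z/31Z)^×, its order divides φ(31) = 31 − 1 = 30 = 2 · 3 · 5.
Divisors of 30: 1, 2, 3, 5, 6, 10, 15, 30.
Check 16^d mod 31 for each divisor in increasing order:
16^1 ≡ 16 (mod 31)
16^2 ≡ 8 (mod 31)
16^3 ≡ 4 (mod 31)
16^5 ≡ 1 (mod 31) ✓
So ord_31(16) = 5.

5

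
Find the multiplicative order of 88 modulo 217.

The order of 88 must divide φ(217) = φ(7·31) = (7−1)·(31−1) = 6·30 = 180 = 2^2 · 3^2 · 5.
Divisors of 180: 1, 2, 3, 4, 5, 6, 9, 10, 12, 15, 18, 20, 30, 36, 45, 60, 90, 180.
Test each divisor d:
88^1 ≡ 88 (mod 217)
88^2 ≡ 149 (mod 217)
88^3 ≡ 92 (mod 217)
88^4 ≡ 67 (mod 217)
88^5 ≡ 37 (mod 217)
88^6 ≡ 1 (mod 217) ✓
The smallest such exponent is 6, so the order of 88 is 6.

6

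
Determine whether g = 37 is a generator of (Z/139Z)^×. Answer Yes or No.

No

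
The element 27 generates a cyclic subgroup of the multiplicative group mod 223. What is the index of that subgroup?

3

By Lagrange's theorem, ord_223(27) divides φ(223) = 223 − 1 = 222 = 2 · 3 · 37.
Divisors of 222: 1, 2, 3, 6, 37, 74, 111, 222.
Evaluate successive powers at the divisors of 222:
27^1 ≡ 27 (mod 223)
27^2 ≡ 60 (mod 223)
27^3 ≡ 59 (mod 223)
27^6 ≡ 136 (mod 223)
27^37 ≡ 222 (mod 223)
27^74 ≡ 1 (mod 223) ✓
So ord_223(27) = 74, hence |⟨27⟩| = 74.
The index is φ(223) / ord(27) = 222 / 74 = 3.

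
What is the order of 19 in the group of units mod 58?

28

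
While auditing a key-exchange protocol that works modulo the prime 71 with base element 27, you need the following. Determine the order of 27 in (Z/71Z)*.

By Lagrange's theorem, ord_71(27) divides φ(71) = 71 − 1 = 70 = 2 · 5 · 7.
Divisors of 70: 1, 2, 5, 7, 10, 14, 35, 70.
Evaluate successive powers at the divisors of 70:
27^1 ≡ 27 (mod 71)
27^2 ≡ 19 (mod 71)
27^5 ≡ 20 (mod 71)
27^7 ≡ 25 (mod 71)
27^10 ≡ 45 (mod 71)
27^14 ≡ 57 (mod 71)
27^35 ≡ 1 (mod 71) ✓
The smallest such exponent is 35, so the order of 27 is 35.

35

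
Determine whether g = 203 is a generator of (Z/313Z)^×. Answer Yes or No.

Yes

φ(313) = 313 − 1 = 312 = 2^3 · 3 · 13.
It suffices to check that the order of 203 is not a proper divisor of 312: compute 203^(312/q) for q ∈ {2, 3, 13}.
203^156 ≡ 312 (mod 313)  [q = 2: ≢ 1 ✓]
203^104 ≡ 98 (mod 313)  [q = 3: ≢ 1 ✓]
203^24 ≡ 58 (mod 313)  [q = 13: ≢ 1 ✓]
All checks pass, so 203 has order 312 and is a primitive root modulo 313.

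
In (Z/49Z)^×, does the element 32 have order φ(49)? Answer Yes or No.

No

φ(49) = φ(7^2) = 7·(7−1) = 42 = 2 · 3 · 7.
It suffices to check that the order of 32 is not a proper divisor of 42: compute 32^(42/q) for q ∈ {2, 3, 7}.
32^21 ≡ 1 (mod 49)  [q = 2: ≡ 1 ✗]
32^14 ≡ 30 (mod 49)  [q = 3: ≢ 1 ✓]
32^6 ≡ 22 (mod 49)  [q = 7: ≢ 1 ✓]
Since 32^21 ≡ 1, the order of 32 divides 21 < 42, so 32 is not a primitive root.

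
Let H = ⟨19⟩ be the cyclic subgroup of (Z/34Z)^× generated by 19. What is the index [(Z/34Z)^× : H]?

2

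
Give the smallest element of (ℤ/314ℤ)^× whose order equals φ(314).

φ(314) = φ(2)·φ(157) = 1·156 = 156 = 2^2 · 3 · 13.
Test candidates g = 2, 3, … against the prime factors q ∈ {2, 3, 13} of φ(314): g is a generator iff g^(156/q) ≢ 1 for every such q.
g = 2: gcd(2, 314) = 2 > 1, not a unit — skip.
g = 3: 3^78 ≡ 1 — hits 1, so not a primitive root.
g = 4: gcd(4, 314) = 2 > 1, not a unit — skip.
g = 5: 5^78 ≡ 313; 5^52 ≡ 169; 5^12 ≡ 287 — none is 1, so 5 is a primitive root.
So 5 is the smallest generator of (Z/314Z)^×.

5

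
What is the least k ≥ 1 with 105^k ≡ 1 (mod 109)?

9

By Lagrange's theorem, ord_109(105) divides φ(109) = 109 − 1 = 108 = 2^2 · 3^3.
Divisors of 108: 1, 2, 3, 4, 6, 9, 12, 18, 27, 36, 54, 108.
Test each divisor d:
105^1 ≡ 105
105^2 ≡ 16
105^3 ≡ 45
105^4 ≡ 38
105^6 ≡ 63
105^9 ≡ 1
The smallest such exponent is 9, so the order of 105 is 9.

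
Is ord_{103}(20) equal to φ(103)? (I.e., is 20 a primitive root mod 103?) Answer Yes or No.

φ(103) = 103 − 1 = 102 = 2 · 3 · 17.
20 is a primitive root mod 103 iff 20^(φ(103)/q) ≢ 1 for every prime q | φ(103), i.e. q ∈ {2, 3, 17}.
20^51 ≡ 102 (mod 103)  [q = 2: ≢ 1 ✓]
20^34 ≡ 46 (mod 103)  [q = 3: ≢ 1 ✓]
20^6 ≡ 23 (mod 103)  [q = 17: ≢ 1 ✓]
Every test exponent gives a nontrivial residue, hence 20 generates the full group.

Yes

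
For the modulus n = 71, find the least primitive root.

φ(71) = 71 − 1 = 70 = 2 · 5 · 7.
Test candidates g = 2, 3, … against the prime factors q ∈ {2, 5, 7} of φ(71): g is a generator iff g^(70/q) ≢ 1 for every such q.
g = 2: 2^35 ≡ 1 — hits 1, so not a primitive root.
g = 3: 3^35 ≡ 1 — hits 1, so not a primitive root.
g = 4: 4^35 ≡ 1 — hits 1, so not a primitive root.
g = 5: 5^35 ≡ 1 — hits 1, so not a primitive root.
g = 6: 6^35 ≡ 1 — hits 1, so not a primitive root.
g = 7: 7^35 ≡ 70; 7^14 ≡ 54; 7^10 ≡ 45 — none is 1, so 7 is a primitive root.
So 7 is the smallest generator of (Z/71Z)^×.

7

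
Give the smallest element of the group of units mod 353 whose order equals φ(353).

3

φ(353) = 353 − 1 = 352 = 2^5 · 11.
Test candidates g = 2, 3, … against the prime factors q ∈ {2, 11} of φ(353): g is a generator iff g^(352/q) ≢ 1 for every such q.
g = 2: 2^176 ≡ 1 — hits 1, so not a primitive root.
g = 3: 3^176 ≡ 352; 3^32 ≡ 140 — none is 1, so 3 is a primitive root.
Hence the least primitive root of 353 is 3.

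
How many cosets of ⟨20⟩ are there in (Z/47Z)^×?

1

By Lagrange's theorem, ord_47(20) divides φ(47) = 47 − 1 = 46 = 2 · 23.
Divisors of 46: 1, 2, 23, 46.
Check 20^d mod 47 for each divisor in increasing order:
20^1 ≡ 20
20^2 ≡ 24
20^23 ≡ 46
20^46 ≡ 1
So ord_47(20) = 46, hence |⟨20⟩| = 46.
Index = |(Z/47Z)^×| / |⟨20⟩| = 46 / 46 = 1.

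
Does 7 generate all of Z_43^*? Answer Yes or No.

No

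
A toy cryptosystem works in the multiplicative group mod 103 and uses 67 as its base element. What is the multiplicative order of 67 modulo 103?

102

By Lagrange's theorem, ord_103(67) divides φ(103) = 103 − 1 = 102 = 2 · 3 · 17.
Divisors of 102: 1, 2, 3, 6, 17, 34, 51, 102.
Check 67^d mod 103 for each divisor in increasing order:
67^1 ≡ 67
67^2 ≡ 60
67^3 ≡ 3
67^6 ≡ 9
67^17 ≡ 57
67^34 ≡ 56
67^51 ≡ 102
67^102 ≡ 1
So ord_103(67) = 102.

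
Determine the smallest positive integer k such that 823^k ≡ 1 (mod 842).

By Lagrange's theorem, ord_842(823) divides φ(842) = φ(2)·φ(421) = 1·420 = 420 = 2^2 · 3 · 5 · 7.
Divisors of 420: 1, 2, 3, 4, 5, 6, 7, 10, 12, 14, 15, 20, 21, 28, 30, 35, 42, 60, 70, 84, 105, 140, 210, 420.
Check 823^d mod 842 for each divisor in increasing order:
823^1 ≡ 823 (mod 842)
823^2 ≡ 361 (mod 842)
823^3 ≡ 719 (mod 842)
823^4 ≡ 653 (mod 842)
823^5 ≡ 223 (mod 842)
823^6 ≡ 815 (mod 842)
823^7 ≡ 513 (mod 842)
823^10 ≡ 51 (mod 842)
823^12 ≡ 729 (mod 842)
823^14 ≡ 465 (mod 842)
823^15 ≡ 427 (mod 842)
823^20 ≡ 75 (mod 842)
823^21 ≡ 259 (mod 842)
823^28 ≡ 673 (mod 842)
823^30 ≡ 457 (mod 842)
823^35 ≡ 29 (mod 842)
823^42 ≡ 563 (mod 842)
823^60 ≡ 33 (mod 842)
823^70 ≡ 841 (mod 842)
823^84 ≡ 377 (mod 842)
823^105 ≡ 813 (mod 842)
823^140 ≡ 1 (mod 842) ✓
The smallest such exponent is 140, so the order of 823 is 140.

140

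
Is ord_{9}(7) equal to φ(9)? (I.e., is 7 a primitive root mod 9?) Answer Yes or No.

No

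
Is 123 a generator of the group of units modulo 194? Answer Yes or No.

Yes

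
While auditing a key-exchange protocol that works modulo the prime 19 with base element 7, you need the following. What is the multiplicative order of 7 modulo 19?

3

The order of 7 must divide φ(19) = 19 − 1 = 18 = 2 · 3^2.
Divisors of 18: 1, 2, 3, 6, 9, 18.
Test each divisor d:
7^1 ≡ 7
7^2 ≡ 11
7^3 ≡ 1
So ord_19(7) = 3.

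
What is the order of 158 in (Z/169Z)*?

Since 158 ∈ (Z/169Z)^×, its order divides φ(169) = φ(13^2) = 13·(13−1) = 156 = 2^2 · 3 · 13.
Divisors of 156: 1, 2, 3, 4, 6, 12, 13, 26, 39, 52, 78, 156.
Evaluate successive powers at the divisors of 156:
158^1 ≡ 158
158^2 ≡ 121
158^3 ≡ 21
158^4 ≡ 107
158^6 ≡ 103
158^12 ≡ 131
158^13 ≡ 80
158^26 ≡ 147
158^39 ≡ 99
158^52 ≡ 146
158^78 ≡ 168
158^156 ≡ 1
The smallest such exponent is 156, so the order of 158 is 156.

156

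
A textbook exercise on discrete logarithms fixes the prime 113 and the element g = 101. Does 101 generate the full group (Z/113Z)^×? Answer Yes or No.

φ(113) = 113 − 1 = 112 = 2^4 · 7.
101 is a primitive root mod 113 iff 101^(φ(113)/q) ≢ 1 for every prime q | φ(113), i.e. q ∈ {2, 7}.
101^56 ≡ 112 (mod 113)  [q = 2: ≢ 1 ✓]
101^16 ≡ 106 (mod 113)  [q = 7: ≢ 1 ✓]
Every test exponent gives a nontrivial residue, hence 101 generates the full group.

Yes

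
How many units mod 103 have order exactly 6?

2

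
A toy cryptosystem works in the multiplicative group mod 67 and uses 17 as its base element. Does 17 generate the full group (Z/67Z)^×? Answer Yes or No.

No

φ(67) = 67 − 1 = 66 = 2 · 3 · 11.
Test 17^(66/q) mod 67 for each prime factor q of 66:
17^33 ≡ 1 (mod 67)  [q = 2: ≡ 1 ✗]
17^22 ≡ 37 (mod 67)  [q = 3: ≢ 1 ✓]
17^6 ≡ 15 (mod 67)  [q = 11: ≢ 1 ✓]
The check at q = 2 fails, so 17 generates a proper subgroup.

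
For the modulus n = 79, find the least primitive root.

φ(79) = 79 − 1 = 78 = 2 · 3 · 13.
Test candidates g = 2, 3, … against the prime factors q ∈ {2, 3, 13} of φ(79): g is a generator iff g^(78/q) ≢ 1 for every such q.
g = 2: 2^39 ≡ 1 — hits 1, so not a primitive root.
g = 3: 3^39 ≡ 78; 3^26 ≡ 23; 3^6 ≡ 18 — none is 1, so 3 is a primitive root.
The smallest primitive root modulo 79 is 3.

3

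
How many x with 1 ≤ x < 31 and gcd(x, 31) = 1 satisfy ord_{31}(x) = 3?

2

φ(31) = 31 − 1 = 30 = 2 · 3 · 5.
In a cyclic group of order 30, there are φ(d) elements of order d for each divisor d of 30, and zero for non-divisors.
3 | 30, and φ(3) = 3 − 1 = 2.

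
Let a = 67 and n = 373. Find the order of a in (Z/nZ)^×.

124

ord(67) | φ(373) = 373 − 1 = 372 = 2^2 · 3 · 31.
Divisors of 372: 1, 2, 3, 4, 6, 12, 31, 62, 93, 124, 186, 372.
Check 67^d mod 373 for each divisor in increasing order:
67^1 ≡ 67
67^2 ≡ 13
67^3 ≡ 125
67^4 ≡ 169
67^6 ≡ 332
67^12 ≡ 189
67^31 ≡ 269
67^62 ≡ 372
67^93 ≡ 104
67^124 ≡ 1
Therefore the multiplicative order of 67 modulo 373 is 124.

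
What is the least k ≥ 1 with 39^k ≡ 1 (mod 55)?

ord(39) | φ(55) = φ(5·11) = (5−1)·(11−1) = 4·10 = 40 = 2^3 · 5.
Divisors of 40: 1, 2, 4, 5, 8, 10, 20, 40.
Compute 39^d (mod 55) for the divisors d until we hit 1:
39^1 ≡ 39 (mod 55)
39^2 ≡ 36 (mod 55)
39^4 ≡ 31 (mod 55)
39^5 ≡ 54 (mod 55)
39^8 ≡ 26 (mod 55)
39^10 ≡ 1 (mod 55) ✓
Hence ord(39) = 10.

10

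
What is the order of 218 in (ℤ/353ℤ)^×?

44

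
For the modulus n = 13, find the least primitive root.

2

φ(13) = 13 − 1 = 12 = 2^2 · 3.
Test candidates g = 2, 3, … against the prime factors q ∈ {2, 3} of φ(13): g is a generator iff g^(12/q) ≢ 1 for every such q.
g = 2: 2^6 ≡ 12; 2^4 ≡ 3 — none is 1, so 2 is a primitive root.
The smallest primitive root modulo 13 is 2.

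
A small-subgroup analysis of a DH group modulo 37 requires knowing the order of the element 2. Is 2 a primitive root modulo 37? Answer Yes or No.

Yes

φ(37) = 37 − 1 = 36 = 2^2 · 3^2.
2 is a primitive root mod 37 iff 2^(φ(37)/q) ≢ 1 for every prime q | φ(37), i.e. q ∈ {2, 3}.
2^18 ≡ 36 (mod 37)  [q = 2: ≢ 1 ✓]
2^12 ≡ 26 (mod 37)  [q = 3: ≢ 1 ✓]
Every test exponent gives a nontrivial residue, hence 2 generates the full group.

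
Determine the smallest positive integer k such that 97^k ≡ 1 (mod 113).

14

ord(97) | φ(113) = 113 − 1 = 112 = 2^4 · 7.
Divisors of 112: 1, 2, 4, 7, 8, 14, 16, 28, 56, 112.
Evaluate successive powers at the divisors of 112:
97^1 ≡ 97
97^2 ≡ 30
97^4 ≡ 109
97^7 ≡ 112
97^8 ≡ 16
97^14 ≡ 1
Hence ord(97) = 14.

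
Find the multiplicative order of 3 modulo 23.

The order of 3 must divide φ(23) = 23 − 1 = 22 = 2 · 11.
Divisors of 22: 1, 2, 11, 22.
Compute 3^d (mod 23) for the divisors d until we hit 1:
3^1 ≡ 3 (mod 23)
3^2 ≡ 9 (mod 23)
3^11 ≡ 1 (mod 23) ✓
Therefore the multiplicative order of 3 modulo 23 is 11.

11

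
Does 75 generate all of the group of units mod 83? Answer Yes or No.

φ(83) = 83 − 1 = 82 = 2 · 41.
An element g generates (Z/83Z)^× iff g^(82/q) ≢ 1 (mod 83) for each prime q ∈ {2, 41}.
75^41 ≡ 1 (mod 83)  [q = 2: ≡ 1 ✗]
75^2 ≡ 64 (mod 83)  [q = 41: ≢ 1 ✓]
The check at q = 2 fails, so 75 generates a proper subgroup.

No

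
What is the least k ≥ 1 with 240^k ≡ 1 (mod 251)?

125

ord(240) | φ(251) = 251 − 1 = 250 = 2 · 5^3.
Divisors of 250: 1, 2, 5, 10, 25, 50, 125, 250.
Evaluate successive powers at the divisors of 250:
240^1 ≡ 240 (mod 251)
240^2 ≡ 121 (mod 251)
240^5 ≡ 91 (mod 251)
240^10 ≡ 249 (mod 251)
240^25 ≡ 113 (mod 251)
240^50 ≡ 219 (mod 251)
240^125 ≡ 1 (mod 251) ✓
The smallest such exponent is 125, so the order of 240 is 125.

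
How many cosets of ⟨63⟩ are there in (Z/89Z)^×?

1

The order of 63 must divide φ(89) = 89 − 1 = 88 = 2^3 · 11.
Divisors of 88: 1, 2, 4, 8, 11, 22, 44, 88.
Check 63^d mod 89 for each divisor in increasing order:
63^1 ≡ 63
63^2 ≡ 53
63^4 ≡ 50
63^8 ≡ 8
63^11 ≡ 12
63^22 ≡ 55
63^44 ≡ 88
63^88 ≡ 1
Thus |⟨63⟩| = ord(63) = 88.
The index is φ(89) / ord(63) = 88 / 88 = 1.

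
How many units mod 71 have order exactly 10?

4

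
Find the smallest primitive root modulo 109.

6

φ(109) = 109 − 1 = 108 = 2^2 · 3^3.
g is a primitive root iff g^(108/q) ≢ 1 (mod 109) for each prime q ∈ {2, 3}.
g = 2: 2^54 ≡ 108; 2^36 ≡ 1 — hits 1, so not a primitive root.
g = 3: 3^54 ≡ 1 — hits 1, so not a primitive root.
g = 4: 4^54 ≡ 1 — hits 1, so not a primitive root.
g = 5: 5^54 ≡ 1 — hits 1, so not a primitive root.
g = 6: 6^54 ≡ 108; 6^36 ≡ 63 — none is 1, so 6 is a primitive root.
The smallest primitive root modulo 109 is 6.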